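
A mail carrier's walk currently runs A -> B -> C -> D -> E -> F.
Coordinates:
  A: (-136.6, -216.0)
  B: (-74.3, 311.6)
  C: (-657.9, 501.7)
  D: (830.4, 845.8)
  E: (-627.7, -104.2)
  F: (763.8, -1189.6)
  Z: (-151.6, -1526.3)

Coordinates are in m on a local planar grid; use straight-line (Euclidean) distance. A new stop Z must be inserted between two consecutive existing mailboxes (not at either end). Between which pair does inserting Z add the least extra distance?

Added distance for inserting Z between each consecutive pair:
A–B: 2618.6 m
B–C: 3316.0 m
C–D: 3130.0 m
D–E: 2326.7 m
E–F: 710.3 m
Smallest added distance is 710.3 m, inserting between E and F.

between E and F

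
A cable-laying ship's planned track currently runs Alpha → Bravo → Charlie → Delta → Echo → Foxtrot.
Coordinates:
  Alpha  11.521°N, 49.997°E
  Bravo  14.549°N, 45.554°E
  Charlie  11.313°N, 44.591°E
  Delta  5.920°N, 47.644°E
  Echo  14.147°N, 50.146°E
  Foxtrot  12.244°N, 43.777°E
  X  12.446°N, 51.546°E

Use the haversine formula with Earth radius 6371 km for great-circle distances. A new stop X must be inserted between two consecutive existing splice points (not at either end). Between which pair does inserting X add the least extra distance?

between Delta and Echo

Added distance for inserting X between each consecutive pair:
Alpha–Bravo: 298.8 km
Bravo–Charlie: 1081.3 km
Charlie–Delta: 922.5 km
Delta–Echo: 130.0 km
Echo–Foxtrot: 365.3 km
Smallest added distance is 130.0 km, inserting between Delta and Echo.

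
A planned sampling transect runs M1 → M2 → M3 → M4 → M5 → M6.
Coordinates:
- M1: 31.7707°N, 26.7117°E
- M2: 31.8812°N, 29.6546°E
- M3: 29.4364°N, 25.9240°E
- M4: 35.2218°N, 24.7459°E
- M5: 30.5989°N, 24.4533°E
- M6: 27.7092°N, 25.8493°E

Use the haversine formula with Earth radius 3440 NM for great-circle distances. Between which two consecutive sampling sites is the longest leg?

Leg distances:
M1→M2: 150.3 NM
M2→M3: 242.2 NM
M3→M4: 352.4 NM
M4→M5: 277.9 NM
M5→M6: 188.3 NM
The longest leg is M3–M4 at 352.4 NM.

M3–M4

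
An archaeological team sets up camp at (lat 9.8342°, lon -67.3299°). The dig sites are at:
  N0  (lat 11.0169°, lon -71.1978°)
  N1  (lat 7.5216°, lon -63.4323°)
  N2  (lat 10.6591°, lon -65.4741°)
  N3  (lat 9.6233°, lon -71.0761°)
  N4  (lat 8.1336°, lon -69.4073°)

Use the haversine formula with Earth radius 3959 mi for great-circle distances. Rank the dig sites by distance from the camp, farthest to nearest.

Distance from the camp at (lat 9.8342°, lon -67.3299°) to each:
N1 (lat 7.5216°, lon -63.4323°): 310.5 mi
N0 (lat 11.0169°, lon -71.1978°): 275.3 mi
N3 (lat 9.6233°, lon -71.0761°): 255.5 mi
N4 (lat 8.1336°, lon -69.4073°): 184.1 mi
N2 (lat 10.6591°, lon -65.4741°): 138.5 mi

N1, N0, N3, N4, N2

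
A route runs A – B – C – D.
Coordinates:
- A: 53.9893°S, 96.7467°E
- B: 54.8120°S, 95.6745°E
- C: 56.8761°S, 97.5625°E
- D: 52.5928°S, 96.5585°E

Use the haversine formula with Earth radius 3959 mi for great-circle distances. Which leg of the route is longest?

C–D

Leg distances:
A→B: 71.4 mi
B→C: 160.3 mi
C→D: 298.7 mi
The longest leg is C–D at 298.7 mi.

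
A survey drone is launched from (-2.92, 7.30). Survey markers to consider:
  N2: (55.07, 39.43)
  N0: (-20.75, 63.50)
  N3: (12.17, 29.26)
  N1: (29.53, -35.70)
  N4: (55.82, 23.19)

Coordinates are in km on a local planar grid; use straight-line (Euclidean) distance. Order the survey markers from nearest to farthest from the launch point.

N3, N1, N0, N4, N2

Distances from the launch point:
N3 (12.17, 29.26): 26.6 km
N1 (29.53, -35.70): 53.9 km
N0 (-20.75, 63.50): 59.0 km
N4 (55.82, 23.19): 60.9 km
N2 (55.07, 39.43): 66.3 km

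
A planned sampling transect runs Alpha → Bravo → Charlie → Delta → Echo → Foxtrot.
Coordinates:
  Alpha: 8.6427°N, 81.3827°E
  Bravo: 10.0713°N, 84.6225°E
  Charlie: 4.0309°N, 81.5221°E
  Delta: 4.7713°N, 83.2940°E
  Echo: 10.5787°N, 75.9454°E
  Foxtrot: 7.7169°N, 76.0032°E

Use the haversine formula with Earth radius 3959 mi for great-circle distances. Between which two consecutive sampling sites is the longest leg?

Delta–Echo

Leg distances:
Alpha→Bravo: 241.9 mi
Bravo→Charlie: 468.4 mi
Charlie→Delta: 132.4 mi
Delta→Echo: 643.4 mi
Echo→Foxtrot: 197.8 mi
The longest leg is Delta–Echo at 643.4 mi.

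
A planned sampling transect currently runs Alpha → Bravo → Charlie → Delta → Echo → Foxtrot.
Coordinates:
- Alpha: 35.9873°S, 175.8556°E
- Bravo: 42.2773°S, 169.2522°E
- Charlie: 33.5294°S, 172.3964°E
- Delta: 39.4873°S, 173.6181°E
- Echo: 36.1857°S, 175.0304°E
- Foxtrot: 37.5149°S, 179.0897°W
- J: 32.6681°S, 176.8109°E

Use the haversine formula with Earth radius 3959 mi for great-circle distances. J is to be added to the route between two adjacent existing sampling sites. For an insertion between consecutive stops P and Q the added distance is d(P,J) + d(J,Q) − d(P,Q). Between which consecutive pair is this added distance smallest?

Added distance for inserting J between each consecutive pair:
Alpha–Bravo: 457.6 mi
Bravo–Charlie: 416.1 mi
Charlie–Delta: 348.8 mi
Delta–Echo: 526.3 mi
Echo–Foxtrot: 332.8 mi
Smallest added distance is 332.8 mi, inserting between Echo and Foxtrot.

between Echo and Foxtrot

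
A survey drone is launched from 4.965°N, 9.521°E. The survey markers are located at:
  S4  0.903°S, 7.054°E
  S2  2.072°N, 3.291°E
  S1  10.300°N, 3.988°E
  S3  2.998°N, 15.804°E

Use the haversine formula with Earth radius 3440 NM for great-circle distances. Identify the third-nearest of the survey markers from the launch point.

S2

Distances from the launch point (4.965°N, 9.521°E):
S4: 382.1 NM
S3: 394.4 NM
S2: 411.7 NM
S1: 459.3 NM
The third-nearest is S2 at 411.7 NM.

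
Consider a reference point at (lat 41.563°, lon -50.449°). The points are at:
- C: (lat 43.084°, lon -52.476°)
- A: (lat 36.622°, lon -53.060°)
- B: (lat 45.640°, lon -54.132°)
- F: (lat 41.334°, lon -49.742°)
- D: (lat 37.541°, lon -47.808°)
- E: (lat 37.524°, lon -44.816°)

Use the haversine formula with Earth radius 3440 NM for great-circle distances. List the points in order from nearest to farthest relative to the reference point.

F, C, D, B, A, E

Distance from the reference point at (lat 41.563°, lon -50.449°) to each:
F (lat 41.334°, lon -49.742°): 34.7 NM
C (lat 43.084°, lon -52.476°): 128.2 NM
D (lat 37.541°, lon -47.808°): 270.6 NM
B (lat 45.640°, lon -54.132°): 292.4 NM
A (lat 36.622°, lon -53.060°): 320.6 NM
E (lat 37.524°, lon -44.816°): 356.0 NM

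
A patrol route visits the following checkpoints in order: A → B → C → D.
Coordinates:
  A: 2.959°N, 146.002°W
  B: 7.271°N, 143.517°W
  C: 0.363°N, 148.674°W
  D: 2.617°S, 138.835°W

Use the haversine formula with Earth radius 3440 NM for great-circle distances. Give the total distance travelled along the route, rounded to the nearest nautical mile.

Leg distances:
A→B: 298.5 NM  (cumulative 298.5 NM)
B→C: 517.1 NM  (cumulative 815.5 NM)
C→D: 617.1 NM  (cumulative 1432.6 NM)
Total route length ≈ 1433 NM.

1433 NM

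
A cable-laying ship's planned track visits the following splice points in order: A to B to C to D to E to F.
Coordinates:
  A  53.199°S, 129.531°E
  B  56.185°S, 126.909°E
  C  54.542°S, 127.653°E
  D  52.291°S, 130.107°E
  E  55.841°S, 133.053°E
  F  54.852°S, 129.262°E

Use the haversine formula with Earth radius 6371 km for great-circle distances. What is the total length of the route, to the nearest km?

1562 km

Leg distances:
A→B: 372.3 km  (cumulative 372.3 km)
B→C: 188.6 km  (cumulative 560.9 km)
C→D: 298.5 km  (cumulative 859.4 km)
D→E: 439.0 km  (cumulative 1298.3 km)
E→F: 263.7 km  (cumulative 1562.0 km)
Total route length ≈ 1562 km.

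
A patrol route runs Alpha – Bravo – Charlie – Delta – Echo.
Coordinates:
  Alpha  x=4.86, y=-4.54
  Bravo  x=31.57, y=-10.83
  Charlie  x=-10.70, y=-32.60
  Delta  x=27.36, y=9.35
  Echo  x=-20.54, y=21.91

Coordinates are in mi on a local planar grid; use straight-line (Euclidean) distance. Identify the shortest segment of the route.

Leg distances:
Alpha→Bravo: 27.4 mi
Bravo→Charlie: 47.5 mi
Charlie→Delta: 56.6 mi
Delta→Echo: 49.5 mi
The shortest leg is Alpha–Bravo at 27.4 mi.

Alpha–Bravo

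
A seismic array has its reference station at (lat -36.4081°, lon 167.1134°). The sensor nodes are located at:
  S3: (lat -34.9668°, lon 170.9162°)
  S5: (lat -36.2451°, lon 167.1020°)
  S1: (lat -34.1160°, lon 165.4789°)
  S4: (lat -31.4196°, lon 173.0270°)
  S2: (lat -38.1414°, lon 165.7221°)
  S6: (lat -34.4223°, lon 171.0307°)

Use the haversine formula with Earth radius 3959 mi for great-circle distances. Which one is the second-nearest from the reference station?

S2

Distances from the reference station ((lat -36.4081°, lon 167.1134°)):
S5: 11.3 mi
S2: 142.1 mi
S1: 183.3 mi
S3: 235.5 mi
S6: 259.8 mi
S4: 483.3 mi
The second-nearest is S2 at 142.1 mi.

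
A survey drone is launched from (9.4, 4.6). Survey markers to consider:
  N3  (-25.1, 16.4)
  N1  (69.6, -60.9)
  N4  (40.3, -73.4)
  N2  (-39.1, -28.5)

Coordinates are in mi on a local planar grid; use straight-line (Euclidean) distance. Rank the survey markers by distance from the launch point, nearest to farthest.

Distances from the launch point:
N3 (-25.1, 16.4): 36.5 mi
N2 (-39.1, -28.5): 58.7 mi
N4 (40.3, -73.4): 83.9 mi
N1 (69.6, -60.9): 89.0 mi

N3, N2, N4, N1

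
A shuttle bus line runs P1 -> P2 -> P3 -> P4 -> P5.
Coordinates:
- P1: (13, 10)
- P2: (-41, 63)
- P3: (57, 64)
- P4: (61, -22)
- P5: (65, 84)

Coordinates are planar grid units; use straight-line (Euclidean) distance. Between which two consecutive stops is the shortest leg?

P1–P2

Leg distances:
P1→P2: 75.7
P2→P3: 98.0
P3→P4: 86.1
P4→P5: 106.1
The shortest leg is P1–P2 at 75.7.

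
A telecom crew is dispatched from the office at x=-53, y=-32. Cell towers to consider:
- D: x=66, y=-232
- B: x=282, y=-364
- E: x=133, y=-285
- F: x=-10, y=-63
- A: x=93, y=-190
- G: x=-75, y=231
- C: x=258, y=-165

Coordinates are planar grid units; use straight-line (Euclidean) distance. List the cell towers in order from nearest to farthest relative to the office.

Distances from the office:
F x=-10, y=-63: 53.0
A x=93, y=-190: 215.1
D x=66, y=-232: 232.7
G x=-75, y=231: 263.9
E x=133, y=-285: 314.0
C x=258, y=-165: 338.2
B x=282, y=-364: 471.6

F, A, D, G, E, C, B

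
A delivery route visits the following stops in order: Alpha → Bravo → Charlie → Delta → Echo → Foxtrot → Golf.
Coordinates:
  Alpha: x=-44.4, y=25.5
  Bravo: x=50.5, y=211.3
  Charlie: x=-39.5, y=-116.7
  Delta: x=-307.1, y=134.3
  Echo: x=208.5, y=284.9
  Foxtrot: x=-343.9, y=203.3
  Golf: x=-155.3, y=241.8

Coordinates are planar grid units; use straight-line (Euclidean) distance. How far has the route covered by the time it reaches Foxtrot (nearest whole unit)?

Leg distances:
Alpha→Bravo: 208.6  (cumulative 208.6)
Bravo→Charlie: 340.1  (cumulative 548.8)
Charlie→Delta: 366.9  (cumulative 915.6)
Delta→Echo: 537.1  (cumulative 1452.8)
Echo→Foxtrot: 558.4  (cumulative 2011.2)
Cumulative distance at Foxtrot ≈ 2011.

2011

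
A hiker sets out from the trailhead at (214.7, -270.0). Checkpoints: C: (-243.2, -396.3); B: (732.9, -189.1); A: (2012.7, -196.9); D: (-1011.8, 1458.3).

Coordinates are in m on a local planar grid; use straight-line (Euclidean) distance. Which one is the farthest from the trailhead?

D

Distances from the trailhead ((214.7, -270.0)):
D: 2119.3 m
A: 1799.5 m
B: 524.5 m
C: 475.0 m
The farthest is D at 2119.3 m.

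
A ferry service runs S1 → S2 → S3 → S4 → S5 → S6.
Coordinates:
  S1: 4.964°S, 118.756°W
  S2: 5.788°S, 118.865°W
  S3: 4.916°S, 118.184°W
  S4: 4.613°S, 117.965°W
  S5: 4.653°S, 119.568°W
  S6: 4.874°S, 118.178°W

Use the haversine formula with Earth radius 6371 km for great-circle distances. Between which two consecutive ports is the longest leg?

Leg distances:
S1→S2: 92.4 km
S2→S3: 122.8 km
S3→S4: 41.5 km
S4→S5: 177.7 km
S5→S6: 156.0 km
The longest leg is S4–S5 at 177.7 km.

S4–S5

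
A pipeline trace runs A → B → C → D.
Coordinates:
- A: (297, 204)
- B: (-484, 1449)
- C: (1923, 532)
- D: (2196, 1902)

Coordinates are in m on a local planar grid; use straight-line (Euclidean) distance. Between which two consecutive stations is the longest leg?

Leg distances:
A→B: 1469.7 m
B→C: 2575.8 m
C→D: 1396.9 m
The longest leg is B–C at 2575.8 m.

B–C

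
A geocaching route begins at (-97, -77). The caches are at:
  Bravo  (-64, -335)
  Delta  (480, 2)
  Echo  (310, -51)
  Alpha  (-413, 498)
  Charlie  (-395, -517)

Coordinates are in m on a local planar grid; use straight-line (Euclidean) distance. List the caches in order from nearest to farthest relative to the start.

Bravo, Echo, Charlie, Delta, Alpha

Distance from the start at (-97, -77) to each:
Bravo (-64, -335): 260.1 m
Echo (310, -51): 407.8 m
Charlie (-395, -517): 531.4 m
Delta (480, 2): 582.4 m
Alpha (-413, 498): 656.1 m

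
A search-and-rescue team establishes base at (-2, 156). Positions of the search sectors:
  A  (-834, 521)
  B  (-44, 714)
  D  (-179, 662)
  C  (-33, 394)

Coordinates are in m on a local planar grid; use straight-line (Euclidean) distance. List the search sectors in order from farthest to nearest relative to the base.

A, B, D, C

Distances from the base:
A (-834, 521): 908.5 m
B (-44, 714): 559.6 m
D (-179, 662): 536.1 m
C (-33, 394): 240.0 m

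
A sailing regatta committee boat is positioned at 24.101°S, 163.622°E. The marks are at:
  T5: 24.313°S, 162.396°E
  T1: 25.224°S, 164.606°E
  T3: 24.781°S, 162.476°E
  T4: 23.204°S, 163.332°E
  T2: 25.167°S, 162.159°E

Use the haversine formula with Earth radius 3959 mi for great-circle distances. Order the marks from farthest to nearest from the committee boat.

T2, T1, T3, T5, T4

Distances from the committee boat:
T2 25.167°S, 162.159°E: 117.8 mi
T1 25.224°S, 164.606°E: 99.2 mi
T3 24.781°S, 162.476°E: 86.0 mi
T5 24.313°S, 162.396°E: 78.6 mi
T4 23.204°S, 163.332°E: 64.6 mi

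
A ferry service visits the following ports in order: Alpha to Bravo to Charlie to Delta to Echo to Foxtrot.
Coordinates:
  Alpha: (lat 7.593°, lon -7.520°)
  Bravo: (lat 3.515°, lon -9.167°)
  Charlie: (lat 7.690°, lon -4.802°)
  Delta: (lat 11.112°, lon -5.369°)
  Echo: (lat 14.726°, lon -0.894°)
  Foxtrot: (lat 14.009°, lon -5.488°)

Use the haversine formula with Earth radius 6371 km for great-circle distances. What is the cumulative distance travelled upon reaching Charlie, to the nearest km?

Leg distances:
Alpha→Bravo: 488.7 km  (cumulative 488.7 km)
Bravo→Charlie: 669.9 km  (cumulative 1158.6 km)
Cumulative distance at Charlie ≈ 1159 km.

1159 km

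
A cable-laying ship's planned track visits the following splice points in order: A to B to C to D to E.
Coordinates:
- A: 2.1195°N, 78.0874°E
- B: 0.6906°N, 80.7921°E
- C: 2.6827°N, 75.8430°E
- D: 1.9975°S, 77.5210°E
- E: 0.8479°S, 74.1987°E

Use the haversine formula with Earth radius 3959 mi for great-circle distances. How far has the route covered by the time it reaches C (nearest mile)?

580 mi

Leg distances:
A→B: 211.3 mi  (cumulative 211.3 mi)
B→C: 368.5 mi  (cumulative 579.8 mi)
Cumulative distance at C ≈ 580 mi.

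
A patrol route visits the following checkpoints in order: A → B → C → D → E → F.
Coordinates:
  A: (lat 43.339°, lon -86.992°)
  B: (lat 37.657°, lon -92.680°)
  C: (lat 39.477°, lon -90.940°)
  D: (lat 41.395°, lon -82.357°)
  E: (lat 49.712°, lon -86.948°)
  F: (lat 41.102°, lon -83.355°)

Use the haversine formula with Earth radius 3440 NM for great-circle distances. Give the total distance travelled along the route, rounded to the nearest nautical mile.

Leg distances:
A→B: 428.5 NM  (cumulative 428.5 NM)
B→C: 136.4 NM  (cumulative 564.9 NM)
C→D: 408.6 NM  (cumulative 973.5 NM)
D→E: 535.1 NM  (cumulative 1508.6 NM)
E→F: 538.5 NM  (cumulative 2047.1 NM)
Total route length ≈ 2047 NM.

2047 NM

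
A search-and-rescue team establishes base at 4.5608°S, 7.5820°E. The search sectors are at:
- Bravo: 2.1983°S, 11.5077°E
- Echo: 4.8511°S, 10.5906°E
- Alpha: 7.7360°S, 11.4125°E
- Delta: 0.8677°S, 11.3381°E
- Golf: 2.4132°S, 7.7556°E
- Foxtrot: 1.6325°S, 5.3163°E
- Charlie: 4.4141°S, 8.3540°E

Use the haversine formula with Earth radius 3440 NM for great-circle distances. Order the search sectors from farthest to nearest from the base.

Distance from the base at 4.5608°S, 7.5820°E to each:
Delta 0.8677°S, 11.3381°E: 316.1 NM
Alpha 7.7360°S, 11.4125°E: 297.7 NM
Bravo 2.1983°S, 11.5077°E: 274.7 NM
Foxtrot 1.6325°S, 5.3163°E: 222.2 NM
Echo 4.8511°S, 10.5906°E: 180.9 NM
Golf 2.4132°S, 7.7556°E: 129.4 NM
Charlie 4.4141°S, 8.3540°E: 47.0 NM

Delta, Alpha, Bravo, Foxtrot, Echo, Golf, Charlie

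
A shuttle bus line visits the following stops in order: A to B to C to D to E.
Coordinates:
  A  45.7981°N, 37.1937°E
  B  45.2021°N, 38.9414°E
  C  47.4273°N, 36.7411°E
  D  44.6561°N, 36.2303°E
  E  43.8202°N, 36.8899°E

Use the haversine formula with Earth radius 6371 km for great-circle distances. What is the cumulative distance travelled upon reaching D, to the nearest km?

Leg distances:
A→B: 151.5 km  (cumulative 151.5 km)
B→C: 299.6 km  (cumulative 451.1 km)
C→D: 310.7 km  (cumulative 761.7 km)
Cumulative distance at D ≈ 762 km.

762 km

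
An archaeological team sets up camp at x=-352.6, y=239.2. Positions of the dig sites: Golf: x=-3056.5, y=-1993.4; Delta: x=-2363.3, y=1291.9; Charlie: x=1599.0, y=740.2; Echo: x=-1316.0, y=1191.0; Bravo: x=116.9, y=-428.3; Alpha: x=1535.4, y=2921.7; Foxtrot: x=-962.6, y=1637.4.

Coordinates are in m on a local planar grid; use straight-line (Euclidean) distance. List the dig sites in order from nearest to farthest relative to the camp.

Distance from the camp at x=-352.6, y=239.2 to each:
Bravo x=116.9, y=-428.3: 816.1 m
Echo x=-1316.0, y=1191.0: 1354.3 m
Foxtrot x=-962.6, y=1637.4: 1525.5 m
Charlie x=1599.0, y=740.2: 2014.9 m
Delta x=-2363.3, y=1291.9: 2269.6 m
Alpha x=1535.4, y=2921.7: 3280.3 m
Golf x=-3056.5, y=-1993.4: 3506.5 m

Bravo, Echo, Foxtrot, Charlie, Delta, Alpha, Golf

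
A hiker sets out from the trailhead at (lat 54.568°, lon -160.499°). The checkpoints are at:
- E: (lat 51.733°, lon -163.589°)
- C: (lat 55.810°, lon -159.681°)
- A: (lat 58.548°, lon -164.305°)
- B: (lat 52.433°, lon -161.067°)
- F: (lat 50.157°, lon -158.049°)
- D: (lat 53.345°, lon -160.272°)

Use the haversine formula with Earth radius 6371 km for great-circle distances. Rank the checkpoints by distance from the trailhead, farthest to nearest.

Distances from the trailhead:
F (lat 50.157°, lon -158.049°): 517.8 km
A (lat 58.548°, lon -164.305°): 500.1 km
E (lat 51.733°, lon -163.589°): 376.5 km
B (lat 52.433°, lon -161.067°): 240.4 km
C (lat 55.810°, lon -159.681°): 147.5 km
D (lat 53.345°, lon -160.272°): 136.8 km

F, A, E, B, C, D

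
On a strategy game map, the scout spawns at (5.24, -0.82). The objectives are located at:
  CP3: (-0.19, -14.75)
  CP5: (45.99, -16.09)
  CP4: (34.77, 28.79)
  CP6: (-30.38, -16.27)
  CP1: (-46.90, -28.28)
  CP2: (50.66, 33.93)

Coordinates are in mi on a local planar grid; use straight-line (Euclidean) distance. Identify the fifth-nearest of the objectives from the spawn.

Distances from the spawn ((5.24, -0.82)):
CP3: 15.0 mi
CP6: 38.8 mi
CP4: 41.8 mi
CP5: 43.5 mi
CP2: 57.2 mi
CP1: 58.9 mi
The fifth-nearest is CP2 at 57.2 mi.

CP2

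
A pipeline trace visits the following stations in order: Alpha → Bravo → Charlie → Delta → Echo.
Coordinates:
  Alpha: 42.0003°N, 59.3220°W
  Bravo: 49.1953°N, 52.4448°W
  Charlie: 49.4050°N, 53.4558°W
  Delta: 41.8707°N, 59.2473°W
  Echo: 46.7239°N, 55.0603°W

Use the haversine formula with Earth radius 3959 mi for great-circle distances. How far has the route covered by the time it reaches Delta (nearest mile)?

Leg distances:
Alpha→Bravo: 597.5 mi  (cumulative 597.5 mi)
Bravo→Charlie: 47.8 mi  (cumulative 645.3 mi)
Charlie→Delta: 590.6 mi  (cumulative 1235.9 mi)
Cumulative distance at Delta ≈ 1236 mi.

1236 mi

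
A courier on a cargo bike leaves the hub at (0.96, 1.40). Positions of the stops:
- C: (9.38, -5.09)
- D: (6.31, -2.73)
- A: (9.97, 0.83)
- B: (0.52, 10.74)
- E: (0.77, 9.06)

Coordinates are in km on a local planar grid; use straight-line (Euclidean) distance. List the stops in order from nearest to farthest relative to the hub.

Distance from the hub at (0.96, 1.40) to each:
D (6.31, -2.73): 6.8 km
E (0.77, 9.06): 7.7 km
A (9.97, 0.83): 9.0 km
B (0.52, 10.74): 9.4 km
C (9.38, -5.09): 10.6 km

D, E, A, B, C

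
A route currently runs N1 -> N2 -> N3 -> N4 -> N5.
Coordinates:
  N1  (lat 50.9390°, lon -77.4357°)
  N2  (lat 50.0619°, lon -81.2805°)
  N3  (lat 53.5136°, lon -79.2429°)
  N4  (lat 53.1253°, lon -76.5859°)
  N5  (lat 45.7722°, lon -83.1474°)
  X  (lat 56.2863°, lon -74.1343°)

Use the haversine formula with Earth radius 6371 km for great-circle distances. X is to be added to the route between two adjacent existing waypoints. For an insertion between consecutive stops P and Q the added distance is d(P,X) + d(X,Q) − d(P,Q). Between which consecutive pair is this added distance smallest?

Added distance for inserting X between each consecutive pair:
N1–N2: 1183.4 km
N2–N3: 879.6 km
N3–N4: 652.4 km
N4–N5: 766.4 km
Smallest added distance is 652.4 km, inserting between N3 and N4.

between N3 and N4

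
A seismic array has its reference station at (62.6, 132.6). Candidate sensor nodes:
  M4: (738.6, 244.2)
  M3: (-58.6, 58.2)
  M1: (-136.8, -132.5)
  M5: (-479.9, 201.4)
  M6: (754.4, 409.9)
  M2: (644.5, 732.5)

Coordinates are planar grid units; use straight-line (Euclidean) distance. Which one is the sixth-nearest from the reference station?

Distance to each, sorted:
M3: 142.2
M1: 331.7
M5: 546.8
M4: 685.2
M6: 745.3
M2: 835.8
The sixth-nearest is M2 at 835.8.

M2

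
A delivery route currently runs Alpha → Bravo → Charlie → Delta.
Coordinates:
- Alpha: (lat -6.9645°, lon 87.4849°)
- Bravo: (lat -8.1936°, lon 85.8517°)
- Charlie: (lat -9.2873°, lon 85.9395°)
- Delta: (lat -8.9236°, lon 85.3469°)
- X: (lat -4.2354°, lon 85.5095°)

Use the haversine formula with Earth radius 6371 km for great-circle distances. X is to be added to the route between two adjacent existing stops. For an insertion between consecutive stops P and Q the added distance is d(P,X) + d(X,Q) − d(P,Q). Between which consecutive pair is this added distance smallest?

between Alpha and Bravo

Added distance for inserting X between each consecutive pair:
Alpha–Bravo: 589.7 km
Bravo–Charlie: 883.5 km
Charlie–Delta: 1008.8 km
Smallest added distance is 589.7 km, inserting between Alpha and Bravo.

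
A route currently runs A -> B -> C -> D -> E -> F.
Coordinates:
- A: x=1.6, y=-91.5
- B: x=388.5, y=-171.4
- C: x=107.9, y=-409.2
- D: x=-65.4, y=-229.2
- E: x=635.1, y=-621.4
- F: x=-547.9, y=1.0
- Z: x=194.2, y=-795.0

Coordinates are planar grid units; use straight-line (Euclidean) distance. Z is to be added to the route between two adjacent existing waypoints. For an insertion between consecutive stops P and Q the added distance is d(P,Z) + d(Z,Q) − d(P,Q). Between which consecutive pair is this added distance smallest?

Added distance for inserting Z between each consecutive pair:
A–B: 987.5
B–C: 680.7
C–D: 768.0
D–E: 293.5
E–F: 225.4
Smallest added distance is 225.4, inserting between E and F.

between E and F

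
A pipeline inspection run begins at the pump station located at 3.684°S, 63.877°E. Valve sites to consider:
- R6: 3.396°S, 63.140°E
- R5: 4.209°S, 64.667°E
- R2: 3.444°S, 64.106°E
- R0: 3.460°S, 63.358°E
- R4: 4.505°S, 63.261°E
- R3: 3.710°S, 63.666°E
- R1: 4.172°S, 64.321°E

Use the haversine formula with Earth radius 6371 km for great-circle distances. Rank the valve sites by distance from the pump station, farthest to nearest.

R4, R5, R6, R1, R0, R2, R3

Computing each great-circle distance from 3.684°S, 63.877°E:
R4 4.505°S, 63.261°E: 114.0 km
R5 4.209°S, 64.667°E: 105.3 km
R6 3.396°S, 63.140°E: 87.8 km
R1 4.172°S, 64.321°E: 73.3 km
R0 3.460°S, 63.358°E: 62.8 km
R2 3.444°S, 64.106°E: 36.9 km
R3 3.710°S, 63.666°E: 23.6 km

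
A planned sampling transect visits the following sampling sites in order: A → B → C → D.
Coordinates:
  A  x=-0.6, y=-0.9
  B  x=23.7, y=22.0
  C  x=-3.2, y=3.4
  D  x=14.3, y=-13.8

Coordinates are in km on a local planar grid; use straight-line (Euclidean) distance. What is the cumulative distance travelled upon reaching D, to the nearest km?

Leg distances:
A→B: 33.4 km  (cumulative 33.4 km)
B→C: 32.7 km  (cumulative 66.1 km)
C→D: 24.5 km  (cumulative 90.6 km)
Cumulative distance at D ≈ 91 km.

91 km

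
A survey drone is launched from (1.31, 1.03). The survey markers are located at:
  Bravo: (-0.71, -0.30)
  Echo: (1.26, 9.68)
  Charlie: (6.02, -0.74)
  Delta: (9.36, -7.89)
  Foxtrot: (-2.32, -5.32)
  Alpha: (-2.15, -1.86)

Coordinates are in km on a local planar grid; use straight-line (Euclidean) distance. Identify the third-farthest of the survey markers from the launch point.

Distance to each, sorted:
Delta: 12.0 km
Echo: 8.7 km
Foxtrot: 7.3 km
Charlie: 5.0 km
Alpha: 4.5 km
Bravo: 2.4 km
The third-farthest is Foxtrot at 7.3 km.

Foxtrot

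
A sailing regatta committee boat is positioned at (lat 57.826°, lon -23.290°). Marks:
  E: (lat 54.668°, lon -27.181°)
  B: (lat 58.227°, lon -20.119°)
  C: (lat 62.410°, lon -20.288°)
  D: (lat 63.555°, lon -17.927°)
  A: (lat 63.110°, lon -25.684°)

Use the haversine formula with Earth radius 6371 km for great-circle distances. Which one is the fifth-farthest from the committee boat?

B

Distances from the committee boat ((lat 57.826°, lon -23.290°)):
D: 700.2 km
A: 601.9 km
C: 536.0 km
E: 425.4 km
B: 191.9 km
The fifth-farthest is B at 191.9 km.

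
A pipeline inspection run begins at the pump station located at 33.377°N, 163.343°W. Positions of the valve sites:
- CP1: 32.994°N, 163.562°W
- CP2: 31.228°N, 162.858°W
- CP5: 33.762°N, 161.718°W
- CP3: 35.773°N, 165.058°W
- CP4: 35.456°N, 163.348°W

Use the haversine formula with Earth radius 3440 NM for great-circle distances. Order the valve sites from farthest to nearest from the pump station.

Distances from the pump station:
CP3 35.773°N, 165.058°W: 167.0 NM
CP2 31.228°N, 162.858°W: 131.4 NM
CP4 35.456°N, 163.348°W: 124.8 NM
CP5 33.762°N, 161.718°W: 84.5 NM
CP1 32.994°N, 163.562°W: 25.5 NM

CP3, CP2, CP4, CP5, CP1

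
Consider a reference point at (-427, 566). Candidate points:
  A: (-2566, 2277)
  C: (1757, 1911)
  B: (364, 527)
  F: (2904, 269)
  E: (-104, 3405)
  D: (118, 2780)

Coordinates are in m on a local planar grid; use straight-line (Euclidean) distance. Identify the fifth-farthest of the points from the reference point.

D

Distances from the reference point ((-427, 566)):
F: 3344.2 m
E: 2857.3 m
A: 2739.1 m
C: 2564.9 m
D: 2280.1 m
B: 792.0 m
The fifth-farthest is D at 2280.1 m.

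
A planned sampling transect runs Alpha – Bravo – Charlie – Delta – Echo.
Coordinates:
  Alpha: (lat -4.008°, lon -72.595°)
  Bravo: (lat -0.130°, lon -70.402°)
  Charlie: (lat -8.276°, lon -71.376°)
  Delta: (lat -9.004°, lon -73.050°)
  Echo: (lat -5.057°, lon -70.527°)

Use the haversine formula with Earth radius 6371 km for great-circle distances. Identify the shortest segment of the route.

Leg distances:
Alpha→Bravo: 495.3 km
Bravo→Charlie: 912.2 km
Charlie→Delta: 201.0 km
Delta→Echo: 519.7 km
The shortest leg is Charlie–Delta at 201.0 km.

Charlie–Delta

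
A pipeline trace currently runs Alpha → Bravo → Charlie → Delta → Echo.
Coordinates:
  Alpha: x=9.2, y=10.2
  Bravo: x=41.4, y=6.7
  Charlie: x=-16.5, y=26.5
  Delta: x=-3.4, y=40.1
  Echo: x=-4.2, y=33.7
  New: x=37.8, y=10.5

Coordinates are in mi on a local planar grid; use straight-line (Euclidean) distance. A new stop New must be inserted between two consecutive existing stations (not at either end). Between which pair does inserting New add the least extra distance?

between Bravo and Charlie

Added distance for inserting New between each consecutive pair:
Alpha–Bravo: 1.4 mi
Bravo–Charlie: 0.7 mi
Charlie–Delta: 88.5 mi
Delta–Echo: 92.3 mi
Smallest added distance is 0.7 mi, inserting between Bravo and Charlie.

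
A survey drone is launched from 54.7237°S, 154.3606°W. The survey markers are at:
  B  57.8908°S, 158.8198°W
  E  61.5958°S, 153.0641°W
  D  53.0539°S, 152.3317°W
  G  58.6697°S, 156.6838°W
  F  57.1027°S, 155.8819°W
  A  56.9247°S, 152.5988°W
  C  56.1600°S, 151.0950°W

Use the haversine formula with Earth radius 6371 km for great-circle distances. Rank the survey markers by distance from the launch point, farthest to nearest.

E, G, B, F, A, C, D

Computing each great-circle distance from 54.7237°S, 154.3606°W:
E 61.5958°S, 153.0641°W: 767.9 km
G 58.6697°S, 156.6838°W: 461.1 km
B 57.8908°S, 158.8198°W: 446.7 km
F 57.1027°S, 155.8819°W: 281.0 km
A 56.9247°S, 152.5988°W: 268.3 km
C 56.1600°S, 151.0950°W: 260.6 km
D 53.0539°S, 152.3317°W: 228.3 km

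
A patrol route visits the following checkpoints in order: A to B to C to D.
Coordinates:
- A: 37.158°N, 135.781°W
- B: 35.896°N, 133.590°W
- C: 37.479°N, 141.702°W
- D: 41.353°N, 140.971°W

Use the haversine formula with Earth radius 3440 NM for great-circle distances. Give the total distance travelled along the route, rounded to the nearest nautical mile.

Leg distances:
A→B: 130.1 NM  (cumulative 130.1 NM)
B→C: 401.8 NM  (cumulative 531.9 NM)
C→D: 235.0 NM  (cumulative 766.9 NM)
Total route length ≈ 767 NM.

767 NM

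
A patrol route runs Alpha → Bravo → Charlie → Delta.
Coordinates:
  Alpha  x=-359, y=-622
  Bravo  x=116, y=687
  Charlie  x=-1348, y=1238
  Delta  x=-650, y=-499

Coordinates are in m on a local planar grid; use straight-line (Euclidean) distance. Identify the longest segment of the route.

Charlie–Delta

Leg distances:
Alpha→Bravo: 1392.5 m
Bravo→Charlie: 1564.3 m
Charlie→Delta: 1872.0 m
The longest leg is Charlie–Delta at 1872.0 m.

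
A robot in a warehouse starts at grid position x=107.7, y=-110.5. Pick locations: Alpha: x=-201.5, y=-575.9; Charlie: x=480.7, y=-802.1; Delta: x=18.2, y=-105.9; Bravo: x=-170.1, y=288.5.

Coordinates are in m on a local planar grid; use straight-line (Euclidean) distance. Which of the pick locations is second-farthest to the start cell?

Distances from the start cell (x=107.7, y=-110.5):
Charlie: 785.8 m
Alpha: 558.8 m
Bravo: 486.2 m
Delta: 89.6 m
The second-farthest is Alpha at 558.8 m.

Alpha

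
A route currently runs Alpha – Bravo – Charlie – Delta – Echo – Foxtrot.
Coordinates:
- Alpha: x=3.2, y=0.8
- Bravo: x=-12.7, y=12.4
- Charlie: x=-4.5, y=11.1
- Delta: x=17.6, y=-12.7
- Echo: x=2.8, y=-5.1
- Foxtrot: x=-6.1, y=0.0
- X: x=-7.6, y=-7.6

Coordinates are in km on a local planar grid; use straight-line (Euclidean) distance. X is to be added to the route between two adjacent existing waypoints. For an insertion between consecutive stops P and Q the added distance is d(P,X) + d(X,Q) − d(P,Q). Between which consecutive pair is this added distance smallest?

Added distance for inserting X between each consecutive pair:
Alpha–Bravo: 14.6 km
Bravo–Charlie: 31.3 km
Charlie–Delta: 12.2 km
Delta–Echo: 19.8 km
Echo–Foxtrot: 8.2 km
Smallest added distance is 8.2 km, inserting between Echo and Foxtrot.

between Echo and Foxtrot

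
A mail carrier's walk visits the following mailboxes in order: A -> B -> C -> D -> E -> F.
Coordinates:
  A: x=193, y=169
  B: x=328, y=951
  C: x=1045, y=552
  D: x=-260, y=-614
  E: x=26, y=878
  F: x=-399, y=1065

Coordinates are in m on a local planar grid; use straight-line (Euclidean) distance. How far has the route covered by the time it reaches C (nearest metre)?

1614 m

Leg distances:
A→B: 793.6 m  (cumulative 793.6 m)
B→C: 820.5 m  (cumulative 1614.1 m)
Cumulative distance at C ≈ 1614 m.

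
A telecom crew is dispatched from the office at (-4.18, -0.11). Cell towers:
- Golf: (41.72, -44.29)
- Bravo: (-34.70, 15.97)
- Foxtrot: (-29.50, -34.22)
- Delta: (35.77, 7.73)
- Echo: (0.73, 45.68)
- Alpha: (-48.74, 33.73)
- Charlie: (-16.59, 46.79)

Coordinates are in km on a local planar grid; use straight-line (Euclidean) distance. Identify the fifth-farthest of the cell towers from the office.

Distances from the office ((-4.18, -0.11)):
Golf: 63.7 km
Alpha: 56.0 km
Charlie: 48.5 km
Echo: 46.1 km
Foxtrot: 42.5 km
Delta: 40.7 km
Bravo: 34.5 km
The fifth-farthest is Foxtrot at 42.5 km.

Foxtrot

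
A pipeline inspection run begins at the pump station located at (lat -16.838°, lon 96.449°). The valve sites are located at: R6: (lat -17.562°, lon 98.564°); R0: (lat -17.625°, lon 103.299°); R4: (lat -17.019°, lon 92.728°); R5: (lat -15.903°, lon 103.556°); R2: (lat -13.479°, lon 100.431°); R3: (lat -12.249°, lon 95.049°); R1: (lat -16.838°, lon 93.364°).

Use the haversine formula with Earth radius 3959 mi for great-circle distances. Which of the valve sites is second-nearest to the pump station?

R1

Distance to each, sorted:
R6: 148.3 mi
R1: 204.0 mi
R4: 246.3 mi
R3: 330.6 mi
R2: 352.7 mi
R0: 455.3 mi
R5: 475.5 mi
The second-nearest is R1 at 204.0 mi.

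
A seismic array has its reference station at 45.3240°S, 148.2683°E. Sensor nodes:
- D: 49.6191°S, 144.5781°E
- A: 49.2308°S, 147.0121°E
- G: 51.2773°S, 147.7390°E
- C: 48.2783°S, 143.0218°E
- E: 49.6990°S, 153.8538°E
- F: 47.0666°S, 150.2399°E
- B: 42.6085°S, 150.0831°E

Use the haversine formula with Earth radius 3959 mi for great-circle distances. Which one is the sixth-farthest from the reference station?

B

Distances from the reference station (45.3240°S, 148.2683°E):
G: 412.1 mi
E: 399.0 mi
D: 343.1 mi
C: 321.2 mi
A: 276.3 mi
B: 208.2 mi
F: 152.9 mi
The sixth-farthest is B at 208.2 mi.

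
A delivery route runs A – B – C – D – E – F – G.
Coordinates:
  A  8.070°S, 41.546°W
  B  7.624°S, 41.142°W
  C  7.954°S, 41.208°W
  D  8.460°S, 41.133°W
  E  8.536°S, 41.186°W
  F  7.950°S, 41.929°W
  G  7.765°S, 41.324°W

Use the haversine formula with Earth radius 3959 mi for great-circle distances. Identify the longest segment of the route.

E–F

Leg distances:
A→B: 41.4 mi
B→C: 23.2 mi
C→D: 35.3 mi
D→E: 6.4 mi
E→F: 65.0 mi
F→G: 43.3 mi
The longest leg is E–F at 65.0 mi.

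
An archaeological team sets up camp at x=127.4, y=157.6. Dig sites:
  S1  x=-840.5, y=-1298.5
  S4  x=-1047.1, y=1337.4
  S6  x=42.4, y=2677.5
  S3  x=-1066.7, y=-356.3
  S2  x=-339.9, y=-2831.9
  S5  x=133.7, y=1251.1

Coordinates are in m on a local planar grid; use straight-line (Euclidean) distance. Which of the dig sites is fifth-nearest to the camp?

S6

Distance to each, sorted:
S5: 1093.5 m
S3: 1300.0 m
S4: 1664.7 m
S1: 1748.4 m
S6: 2521.3 m
S2: 3025.8 m
The fifth-nearest is S6 at 2521.3 m.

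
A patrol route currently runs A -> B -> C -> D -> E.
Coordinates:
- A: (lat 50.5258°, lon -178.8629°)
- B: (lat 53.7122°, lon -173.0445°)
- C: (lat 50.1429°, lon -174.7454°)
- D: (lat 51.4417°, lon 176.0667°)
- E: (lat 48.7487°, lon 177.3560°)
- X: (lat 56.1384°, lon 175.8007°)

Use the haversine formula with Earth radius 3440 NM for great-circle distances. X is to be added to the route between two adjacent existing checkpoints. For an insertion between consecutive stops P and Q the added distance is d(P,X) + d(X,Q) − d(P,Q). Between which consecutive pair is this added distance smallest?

Added distance for inserting X between each consecutive pair:
A–B: 510.9 NM
B–C: 682.2 NM
C–D: 419.7 NM
D–E: 560.3 NM
Smallest added distance is 419.7 NM, inserting between C and D.

between C and D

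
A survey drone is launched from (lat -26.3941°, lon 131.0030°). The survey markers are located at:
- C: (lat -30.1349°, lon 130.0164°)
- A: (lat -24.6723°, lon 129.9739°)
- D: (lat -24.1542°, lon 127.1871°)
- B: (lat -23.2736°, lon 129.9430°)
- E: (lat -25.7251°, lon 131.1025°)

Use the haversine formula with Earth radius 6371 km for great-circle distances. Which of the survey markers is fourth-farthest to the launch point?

Distances from the launch point ((lat -26.3941°, lon 131.0030°)):
D: 457.4 km
C: 427.0 km
B: 363.1 km
A: 217.5 km
E: 75.1 km
The fourth-farthest is A at 217.5 km.

A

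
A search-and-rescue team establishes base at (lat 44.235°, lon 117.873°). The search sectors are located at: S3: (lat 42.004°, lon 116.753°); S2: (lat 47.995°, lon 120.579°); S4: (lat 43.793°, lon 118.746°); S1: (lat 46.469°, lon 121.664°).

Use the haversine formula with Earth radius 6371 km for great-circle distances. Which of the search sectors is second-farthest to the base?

Distance to each, sorted:
S2: 467.2 km
S1: 386.5 km
S3: 264.2 km
S4: 85.4 km
The second-farthest is S1 at 386.5 km.

S1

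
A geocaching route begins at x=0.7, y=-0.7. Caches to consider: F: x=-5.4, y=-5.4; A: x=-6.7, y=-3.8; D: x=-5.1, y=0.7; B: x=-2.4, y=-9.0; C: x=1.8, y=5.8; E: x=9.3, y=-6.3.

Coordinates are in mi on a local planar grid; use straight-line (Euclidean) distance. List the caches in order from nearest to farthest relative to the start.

Distances from the start:
D x=-5.1, y=0.7: 6.0 mi
C x=1.8, y=5.8: 6.6 mi
F x=-5.4, y=-5.4: 7.7 mi
A x=-6.7, y=-3.8: 8.0 mi
B x=-2.4, y=-9.0: 8.9 mi
E x=9.3, y=-6.3: 10.3 mi

D, C, F, A, B, E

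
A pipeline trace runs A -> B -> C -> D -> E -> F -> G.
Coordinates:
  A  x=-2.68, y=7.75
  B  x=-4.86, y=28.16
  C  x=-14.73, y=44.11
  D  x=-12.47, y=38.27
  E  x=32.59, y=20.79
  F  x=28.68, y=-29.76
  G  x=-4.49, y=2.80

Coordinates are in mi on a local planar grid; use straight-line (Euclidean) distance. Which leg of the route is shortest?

Leg distances:
A→B: 20.5 mi
B→C: 18.8 mi
C→D: 6.3 mi
D→E: 48.3 mi
E→F: 50.7 mi
F→G: 46.5 mi
The shortest leg is C–D at 6.3 mi.

C–D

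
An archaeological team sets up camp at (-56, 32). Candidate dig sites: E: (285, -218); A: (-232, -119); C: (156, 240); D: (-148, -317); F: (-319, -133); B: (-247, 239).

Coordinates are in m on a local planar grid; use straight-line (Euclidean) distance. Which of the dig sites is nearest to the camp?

Distances from the camp ((-56, 32)):
A: 231.9 m
B: 281.7 m
C: 297.0 m
F: 310.5 m
D: 360.9 m
E: 422.8 m
The nearest is A at 231.9 m.

A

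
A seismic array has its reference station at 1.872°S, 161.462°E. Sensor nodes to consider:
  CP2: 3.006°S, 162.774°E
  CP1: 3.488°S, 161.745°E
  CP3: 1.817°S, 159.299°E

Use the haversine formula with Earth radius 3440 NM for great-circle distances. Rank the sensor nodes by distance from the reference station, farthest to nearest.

Distances from the reference station:
CP3 1.817°S, 159.299°E: 129.8 NM
CP2 3.006°S, 162.774°E: 104.1 NM
CP1 3.488°S, 161.745°E: 98.5 NM

CP3, CP2, CP1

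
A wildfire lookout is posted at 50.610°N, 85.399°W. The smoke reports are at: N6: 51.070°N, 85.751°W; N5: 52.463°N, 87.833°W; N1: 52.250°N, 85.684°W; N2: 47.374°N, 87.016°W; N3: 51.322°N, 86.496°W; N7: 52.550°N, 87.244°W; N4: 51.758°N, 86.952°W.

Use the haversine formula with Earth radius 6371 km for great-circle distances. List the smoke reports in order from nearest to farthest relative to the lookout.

N6, N3, N4, N1, N7, N5, N2

Distances from the lookout:
N6 51.070°N, 85.751°W: 56.8 km
N3 51.322°N, 86.496°W: 110.3 km
N4 51.758°N, 86.952°W: 167.4 km
N1 52.250°N, 85.684°W: 183.4 km
N7 52.550°N, 87.244°W: 250.6 km
N5 52.463°N, 87.833°W: 266.0 km
N2 47.374°N, 87.016°W: 378.6 km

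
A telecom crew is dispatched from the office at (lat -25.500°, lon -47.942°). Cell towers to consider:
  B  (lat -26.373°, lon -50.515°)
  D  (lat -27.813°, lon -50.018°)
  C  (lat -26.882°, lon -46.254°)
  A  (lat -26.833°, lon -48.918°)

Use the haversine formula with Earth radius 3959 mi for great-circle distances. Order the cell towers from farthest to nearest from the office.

D, B, C, A

Distance from the office at (lat -25.500°, lon -47.942°) to each:
D (lat -27.813°, lon -50.018°): 204.9 mi
B (lat -26.373°, lon -50.515°): 170.9 mi
C (lat -26.882°, lon -46.254°): 141.7 mi
A (lat -26.833°, lon -48.918°): 110.2 mi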